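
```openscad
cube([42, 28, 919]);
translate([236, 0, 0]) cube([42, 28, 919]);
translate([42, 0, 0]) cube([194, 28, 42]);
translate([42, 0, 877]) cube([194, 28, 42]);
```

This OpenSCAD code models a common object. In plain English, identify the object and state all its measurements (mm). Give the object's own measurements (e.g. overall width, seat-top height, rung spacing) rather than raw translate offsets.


A rectangular picture frame lying in the x–z plane (depth along y). The opening is 194 mm wide (x) by 835 mm tall (z), surrounded by a border 42 mm wide on all four sides. The frame is 28 mm deep and is made of two full-height vertical stiles with two horizontal rails fitted between them.


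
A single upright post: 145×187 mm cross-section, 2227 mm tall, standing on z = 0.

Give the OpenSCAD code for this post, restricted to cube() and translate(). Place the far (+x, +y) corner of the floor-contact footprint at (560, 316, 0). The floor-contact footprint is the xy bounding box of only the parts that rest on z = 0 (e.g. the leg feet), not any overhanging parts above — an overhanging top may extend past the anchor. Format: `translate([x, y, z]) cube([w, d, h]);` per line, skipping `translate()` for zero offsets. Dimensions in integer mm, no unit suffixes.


translate([415, 129, 0]) cube([145, 187, 2227]);


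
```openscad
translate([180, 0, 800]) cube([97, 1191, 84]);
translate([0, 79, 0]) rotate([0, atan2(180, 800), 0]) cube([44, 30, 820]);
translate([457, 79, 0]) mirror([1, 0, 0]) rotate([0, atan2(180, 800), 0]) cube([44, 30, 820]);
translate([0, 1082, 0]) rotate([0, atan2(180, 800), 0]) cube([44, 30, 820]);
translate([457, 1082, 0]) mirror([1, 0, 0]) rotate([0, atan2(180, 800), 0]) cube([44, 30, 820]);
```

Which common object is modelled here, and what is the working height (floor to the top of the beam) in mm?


A sawhorse. The overall height is 884 mm.

A beam across two mirrored pairs of raked legs — a sawhorse. The beam's underside is at z = 800 (matching the legs' vertical rise in atan2(180, 800)) and the beam is 84 mm tall, so its top is at 800 + 84 = 884 mm. The raked legs top out at the beam's underside, so that is the highest point.


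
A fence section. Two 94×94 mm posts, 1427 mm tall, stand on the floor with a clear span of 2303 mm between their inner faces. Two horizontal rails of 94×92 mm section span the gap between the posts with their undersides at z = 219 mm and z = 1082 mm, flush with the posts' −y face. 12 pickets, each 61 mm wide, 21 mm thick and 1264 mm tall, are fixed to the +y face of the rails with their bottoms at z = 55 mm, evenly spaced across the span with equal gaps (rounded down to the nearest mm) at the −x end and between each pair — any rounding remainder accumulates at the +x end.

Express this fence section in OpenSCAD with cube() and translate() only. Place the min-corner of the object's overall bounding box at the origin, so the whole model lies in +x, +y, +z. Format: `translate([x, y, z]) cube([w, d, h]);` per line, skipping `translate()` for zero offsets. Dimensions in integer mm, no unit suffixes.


cube([94, 94, 1427]);
translate([2397, 0, 0]) cube([94, 94, 1427]);
translate([94, 0, 219]) cube([2303, 94, 92]);
translate([94, 0, 1082]) cube([2303, 94, 92]);
translate([214, 94, 55]) cube([61, 21, 1264]);
translate([395, 94, 55]) cube([61, 21, 1264]);
translate([576, 94, 55]) cube([61, 21, 1264]);
translate([757, 94, 55]) cube([61, 21, 1264]);
translate([938, 94, 55]) cube([61, 21, 1264]);
translate([1119, 94, 55]) cube([61, 21, 1264]);
translate([1300, 94, 55]) cube([61, 21, 1264]);
translate([1481, 94, 55]) cube([61, 21, 1264]);
translate([1662, 94, 55]) cube([61, 21, 1264]);
translate([1843, 94, 55]) cube([61, 21, 1264]);
translate([2024, 94, 55]) cube([61, 21, 1264]);
translate([2205, 94, 55]) cube([61, 21, 1264]);


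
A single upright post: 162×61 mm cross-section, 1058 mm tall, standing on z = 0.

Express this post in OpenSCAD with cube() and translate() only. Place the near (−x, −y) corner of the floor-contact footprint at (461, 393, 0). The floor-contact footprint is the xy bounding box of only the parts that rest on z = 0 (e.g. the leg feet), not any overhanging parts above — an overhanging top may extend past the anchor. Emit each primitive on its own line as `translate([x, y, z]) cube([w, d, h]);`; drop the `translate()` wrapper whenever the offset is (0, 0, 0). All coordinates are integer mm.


translate([461, 393, 0]) cube([162, 61, 1058]);


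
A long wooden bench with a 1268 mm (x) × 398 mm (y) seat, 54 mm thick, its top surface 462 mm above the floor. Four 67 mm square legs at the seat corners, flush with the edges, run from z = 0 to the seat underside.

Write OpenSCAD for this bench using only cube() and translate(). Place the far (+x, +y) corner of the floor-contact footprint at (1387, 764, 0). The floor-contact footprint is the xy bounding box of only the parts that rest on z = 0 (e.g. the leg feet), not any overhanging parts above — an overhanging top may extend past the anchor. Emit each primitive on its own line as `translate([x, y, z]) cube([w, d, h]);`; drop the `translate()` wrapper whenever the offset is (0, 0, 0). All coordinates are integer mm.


translate([119, 366, 408]) cube([1268, 398, 54]);
translate([119, 366, 0]) cube([67, 67, 408]);
translate([119, 697, 0]) cube([67, 67, 408]);
translate([1320, 366, 0]) cube([67, 67, 408]);
translate([1320, 697, 0]) cube([67, 67, 408]);


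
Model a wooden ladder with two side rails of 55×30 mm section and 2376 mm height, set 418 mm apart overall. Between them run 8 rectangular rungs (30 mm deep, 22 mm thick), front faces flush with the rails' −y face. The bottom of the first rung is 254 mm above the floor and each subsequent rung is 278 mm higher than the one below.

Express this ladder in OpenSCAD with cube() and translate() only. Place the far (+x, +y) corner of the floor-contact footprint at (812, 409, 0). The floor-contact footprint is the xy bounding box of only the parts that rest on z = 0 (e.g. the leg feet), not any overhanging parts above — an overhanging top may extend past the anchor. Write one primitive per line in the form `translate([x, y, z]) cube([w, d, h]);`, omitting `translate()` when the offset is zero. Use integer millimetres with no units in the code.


translate([394, 379, 0]) cube([55, 30, 2376]);
translate([757, 379, 0]) cube([55, 30, 2376]);
translate([449, 379, 254]) cube([308, 30, 22]);
translate([449, 379, 532]) cube([308, 30, 22]);
translate([449, 379, 810]) cube([308, 30, 22]);
translate([449, 379, 1088]) cube([308, 30, 22]);
translate([449, 379, 1366]) cube([308, 30, 22]);
translate([449, 379, 1644]) cube([308, 30, 22]);
translate([449, 379, 1922]) cube([308, 30, 22]);
translate([449, 379, 2200]) cube([308, 30, 22]);


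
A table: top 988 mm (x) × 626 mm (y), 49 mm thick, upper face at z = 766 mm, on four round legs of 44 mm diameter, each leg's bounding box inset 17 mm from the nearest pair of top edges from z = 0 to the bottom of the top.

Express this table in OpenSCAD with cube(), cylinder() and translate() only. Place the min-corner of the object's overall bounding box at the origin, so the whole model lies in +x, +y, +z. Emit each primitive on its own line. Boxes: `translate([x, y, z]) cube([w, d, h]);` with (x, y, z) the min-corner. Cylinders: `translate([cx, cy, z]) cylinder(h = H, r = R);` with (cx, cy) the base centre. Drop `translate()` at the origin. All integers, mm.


translate([0, 0, 717]) cube([988, 626, 49]);
translate([39, 39, 0]) cylinder(h = 717, r = 22);
translate([949, 39, 0]) cylinder(h = 717, r = 22);
translate([39, 587, 0]) cylinder(h = 717, r = 22);
translate([949, 587, 0]) cylinder(h = 717, r = 22);


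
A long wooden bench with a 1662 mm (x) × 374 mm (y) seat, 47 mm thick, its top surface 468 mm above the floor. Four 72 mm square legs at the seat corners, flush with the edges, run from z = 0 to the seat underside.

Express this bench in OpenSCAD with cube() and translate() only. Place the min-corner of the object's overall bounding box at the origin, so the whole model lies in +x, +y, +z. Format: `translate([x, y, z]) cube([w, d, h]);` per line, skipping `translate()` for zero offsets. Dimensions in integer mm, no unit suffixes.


translate([0, 0, 421]) cube([1662, 374, 47]);
cube([72, 72, 421]);
translate([0, 302, 0]) cube([72, 72, 421]);
translate([1590, 0, 0]) cube([72, 72, 421]);
translate([1590, 302, 0]) cube([72, 72, 421]);


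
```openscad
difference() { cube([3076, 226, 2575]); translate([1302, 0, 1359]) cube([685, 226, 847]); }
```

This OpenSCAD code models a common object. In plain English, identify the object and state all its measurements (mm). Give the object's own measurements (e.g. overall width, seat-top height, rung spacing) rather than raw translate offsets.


A wall 3076 mm long (x), 226 mm thick (y), 2575 mm tall, with a rectangular window opening cut through it. The opening is 685 mm wide and 847 mm tall; its sill is at z = 1359 mm and its near (−x) edge is 1302 mm from the wall's −x end. The opening passes through the full wall thickness.


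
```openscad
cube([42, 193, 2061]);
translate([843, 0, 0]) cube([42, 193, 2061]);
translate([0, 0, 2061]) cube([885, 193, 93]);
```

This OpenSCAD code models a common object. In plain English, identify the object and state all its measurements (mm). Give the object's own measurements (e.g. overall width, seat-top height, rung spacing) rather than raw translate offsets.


A door frame. The clear opening is 801 mm wide and 2061 mm high. Two 42 mm wide jambs, 193 mm deep, stand either side of the opening from the floor to the top of the opening. A 93 mm thick head sits across the top of both jambs, spanning the full outside width of the frame.


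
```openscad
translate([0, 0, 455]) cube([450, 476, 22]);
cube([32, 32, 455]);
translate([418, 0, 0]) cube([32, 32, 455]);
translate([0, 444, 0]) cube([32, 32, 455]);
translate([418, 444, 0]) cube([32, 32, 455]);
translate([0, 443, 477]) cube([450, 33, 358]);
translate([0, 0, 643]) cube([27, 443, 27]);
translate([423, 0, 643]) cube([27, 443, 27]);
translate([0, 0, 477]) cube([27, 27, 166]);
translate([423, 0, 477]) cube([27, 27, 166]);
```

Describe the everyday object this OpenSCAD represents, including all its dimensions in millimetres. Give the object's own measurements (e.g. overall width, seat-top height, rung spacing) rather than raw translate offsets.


A chair. The seat is a 450×476×22 mm slab with its top at z = 477 mm, on four 32×32 mm corner legs (flush with the seat edges, standing on z = 0). A flat backrest 33 mm thick, 358 mm tall, spans the full seat width and rises from the seat top along its +y edge, rear face flush with the rear of the seat. Two armrests of 27×27 mm section run along each side from the seat's front edge to the front of the backrest, top faces 193 mm above the seat top and outer faces flush with the seat's x-edges; a 27×27 mm post under the front of each armrest stands on the seat at the front corner.


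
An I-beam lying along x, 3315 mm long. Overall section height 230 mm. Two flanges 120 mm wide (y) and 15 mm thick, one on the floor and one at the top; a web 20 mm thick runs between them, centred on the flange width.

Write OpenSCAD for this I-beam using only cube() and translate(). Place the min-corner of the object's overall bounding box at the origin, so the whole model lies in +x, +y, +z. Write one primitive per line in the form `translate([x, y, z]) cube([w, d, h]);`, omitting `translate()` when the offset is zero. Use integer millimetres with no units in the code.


cube([3315, 120, 15]);
translate([0, 50, 15]) cube([3315, 20, 200]);
translate([0, 0, 215]) cube([3315, 120, 15]);


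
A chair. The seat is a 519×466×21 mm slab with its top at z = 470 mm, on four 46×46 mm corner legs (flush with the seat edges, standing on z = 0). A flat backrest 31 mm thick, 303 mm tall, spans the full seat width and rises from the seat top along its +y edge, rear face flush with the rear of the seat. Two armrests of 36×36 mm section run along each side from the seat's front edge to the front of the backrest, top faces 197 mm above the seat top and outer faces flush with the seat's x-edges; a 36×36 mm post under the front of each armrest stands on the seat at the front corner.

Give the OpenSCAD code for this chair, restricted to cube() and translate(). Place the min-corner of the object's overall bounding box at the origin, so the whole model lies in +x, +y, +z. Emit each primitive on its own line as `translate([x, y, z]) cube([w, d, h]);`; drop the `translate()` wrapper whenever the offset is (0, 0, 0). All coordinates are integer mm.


translate([0, 0, 449]) cube([519, 466, 21]);
cube([46, 46, 449]);
translate([473, 0, 0]) cube([46, 46, 449]);
translate([0, 420, 0]) cube([46, 46, 449]);
translate([473, 420, 0]) cube([46, 46, 449]);
translate([0, 435, 470]) cube([519, 31, 303]);
translate([0, 0, 631]) cube([36, 435, 36]);
translate([483, 0, 631]) cube([36, 435, 36]);
translate([0, 0, 470]) cube([36, 36, 161]);
translate([483, 0, 470]) cube([36, 36, 161]);


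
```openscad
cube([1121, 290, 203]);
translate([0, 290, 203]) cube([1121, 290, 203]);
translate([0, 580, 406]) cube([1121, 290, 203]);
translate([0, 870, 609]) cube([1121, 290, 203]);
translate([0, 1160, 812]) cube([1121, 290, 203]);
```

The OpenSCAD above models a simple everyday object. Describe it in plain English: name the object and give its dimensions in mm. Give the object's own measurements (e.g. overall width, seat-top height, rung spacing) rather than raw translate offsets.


A straight staircase of 5 solid steps. Each step is 1121 mm wide (x), 290 mm deep (y, the going) and 203 mm tall (the rise). The first step rests on the floor; each subsequent step sits one going further in +y and one rise higher in +z, directly behind and above the previous step with no overlap.


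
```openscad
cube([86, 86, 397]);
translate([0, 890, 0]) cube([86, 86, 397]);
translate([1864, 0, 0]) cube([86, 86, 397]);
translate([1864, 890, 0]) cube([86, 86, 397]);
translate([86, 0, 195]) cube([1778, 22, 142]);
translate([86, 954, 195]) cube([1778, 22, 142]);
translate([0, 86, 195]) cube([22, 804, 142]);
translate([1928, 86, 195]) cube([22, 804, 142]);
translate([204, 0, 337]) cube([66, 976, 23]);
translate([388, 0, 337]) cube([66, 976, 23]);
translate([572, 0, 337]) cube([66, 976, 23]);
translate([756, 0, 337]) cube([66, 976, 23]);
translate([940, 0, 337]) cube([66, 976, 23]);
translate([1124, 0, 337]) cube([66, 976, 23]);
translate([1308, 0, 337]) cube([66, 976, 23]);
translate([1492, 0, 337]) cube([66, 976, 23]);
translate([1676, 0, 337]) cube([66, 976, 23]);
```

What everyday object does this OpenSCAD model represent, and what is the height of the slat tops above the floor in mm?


A bed frame. The slat-top height is 360 mm.

Four posts, four rails, and a row of slats — a bed frame. Slats sit on the rails at z = 195 + 142 = 337; with slat thickness 23, the top is 360 mm.


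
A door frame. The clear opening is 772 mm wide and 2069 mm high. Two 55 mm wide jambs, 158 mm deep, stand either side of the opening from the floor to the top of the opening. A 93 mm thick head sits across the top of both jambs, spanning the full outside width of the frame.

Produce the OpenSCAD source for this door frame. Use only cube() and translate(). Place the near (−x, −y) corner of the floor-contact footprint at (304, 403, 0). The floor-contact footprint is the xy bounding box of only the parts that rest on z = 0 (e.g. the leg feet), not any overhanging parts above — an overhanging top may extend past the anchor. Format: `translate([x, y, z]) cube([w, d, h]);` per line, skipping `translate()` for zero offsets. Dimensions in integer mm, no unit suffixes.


translate([304, 403, 0]) cube([55, 158, 2069]);
translate([1131, 403, 0]) cube([55, 158, 2069]);
translate([304, 403, 2069]) cube([882, 158, 93]);


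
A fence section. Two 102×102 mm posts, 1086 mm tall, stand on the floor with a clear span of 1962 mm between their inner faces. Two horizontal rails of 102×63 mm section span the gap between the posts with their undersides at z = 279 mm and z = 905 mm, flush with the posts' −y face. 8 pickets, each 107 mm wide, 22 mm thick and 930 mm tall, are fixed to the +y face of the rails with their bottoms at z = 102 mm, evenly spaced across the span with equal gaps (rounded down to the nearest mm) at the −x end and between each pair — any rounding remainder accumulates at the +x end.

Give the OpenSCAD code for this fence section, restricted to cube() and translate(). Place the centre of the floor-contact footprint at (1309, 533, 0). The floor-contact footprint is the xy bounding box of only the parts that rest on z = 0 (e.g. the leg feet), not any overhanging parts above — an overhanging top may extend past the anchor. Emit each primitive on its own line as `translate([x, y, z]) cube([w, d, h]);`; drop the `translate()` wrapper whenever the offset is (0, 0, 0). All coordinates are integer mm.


translate([226, 482, 0]) cube([102, 102, 1086]);
translate([2290, 482, 0]) cube([102, 102, 1086]);
translate([328, 482, 279]) cube([1962, 102, 63]);
translate([328, 482, 905]) cube([1962, 102, 63]);
translate([450, 584, 102]) cube([107, 22, 930]);
translate([679, 584, 102]) cube([107, 22, 930]);
translate([908, 584, 102]) cube([107, 22, 930]);
translate([1137, 584, 102]) cube([107, 22, 930]);
translate([1366, 584, 102]) cube([107, 22, 930]);
translate([1595, 584, 102]) cube([107, 22, 930]);
translate([1824, 584, 102]) cube([107, 22, 930]);
translate([2053, 584, 102]) cube([107, 22, 930]);


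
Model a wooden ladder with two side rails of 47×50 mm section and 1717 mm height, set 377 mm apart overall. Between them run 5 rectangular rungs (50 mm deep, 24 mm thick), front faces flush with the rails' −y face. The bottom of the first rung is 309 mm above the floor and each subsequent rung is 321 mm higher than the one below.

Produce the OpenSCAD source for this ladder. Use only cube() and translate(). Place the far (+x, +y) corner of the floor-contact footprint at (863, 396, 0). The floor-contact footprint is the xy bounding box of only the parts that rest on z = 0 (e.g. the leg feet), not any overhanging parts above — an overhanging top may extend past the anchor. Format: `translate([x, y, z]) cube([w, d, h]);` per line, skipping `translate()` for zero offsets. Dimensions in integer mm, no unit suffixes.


translate([486, 346, 0]) cube([47, 50, 1717]);
translate([816, 346, 0]) cube([47, 50, 1717]);
translate([533, 346, 309]) cube([283, 50, 24]);
translate([533, 346, 630]) cube([283, 50, 24]);
translate([533, 346, 951]) cube([283, 50, 24]);
translate([533, 346, 1272]) cube([283, 50, 24]);
translate([533, 346, 1593]) cube([283, 50, 24]);


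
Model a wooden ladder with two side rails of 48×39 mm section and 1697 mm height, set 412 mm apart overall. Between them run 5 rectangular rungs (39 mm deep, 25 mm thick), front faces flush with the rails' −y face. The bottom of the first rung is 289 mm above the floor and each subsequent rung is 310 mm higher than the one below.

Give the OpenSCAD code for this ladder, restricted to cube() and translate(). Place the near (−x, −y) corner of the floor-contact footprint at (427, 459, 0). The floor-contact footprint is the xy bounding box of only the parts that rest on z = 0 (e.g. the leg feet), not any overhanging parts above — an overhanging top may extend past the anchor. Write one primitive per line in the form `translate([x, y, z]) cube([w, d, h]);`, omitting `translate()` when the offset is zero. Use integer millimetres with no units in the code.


translate([427, 459, 0]) cube([48, 39, 1697]);
translate([791, 459, 0]) cube([48, 39, 1697]);
translate([475, 459, 289]) cube([316, 39, 25]);
translate([475, 459, 599]) cube([316, 39, 25]);
translate([475, 459, 909]) cube([316, 39, 25]);
translate([475, 459, 1219]) cube([316, 39, 25]);
translate([475, 459, 1529]) cube([316, 39, 25]);


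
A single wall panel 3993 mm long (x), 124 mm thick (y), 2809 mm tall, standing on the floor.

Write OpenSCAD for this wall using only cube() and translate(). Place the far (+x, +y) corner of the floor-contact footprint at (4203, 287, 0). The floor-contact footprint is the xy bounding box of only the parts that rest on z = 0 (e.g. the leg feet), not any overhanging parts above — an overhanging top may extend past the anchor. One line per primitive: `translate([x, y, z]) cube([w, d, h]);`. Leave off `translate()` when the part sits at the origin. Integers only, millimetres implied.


translate([210, 163, 0]) cube([3993, 124, 2809]);


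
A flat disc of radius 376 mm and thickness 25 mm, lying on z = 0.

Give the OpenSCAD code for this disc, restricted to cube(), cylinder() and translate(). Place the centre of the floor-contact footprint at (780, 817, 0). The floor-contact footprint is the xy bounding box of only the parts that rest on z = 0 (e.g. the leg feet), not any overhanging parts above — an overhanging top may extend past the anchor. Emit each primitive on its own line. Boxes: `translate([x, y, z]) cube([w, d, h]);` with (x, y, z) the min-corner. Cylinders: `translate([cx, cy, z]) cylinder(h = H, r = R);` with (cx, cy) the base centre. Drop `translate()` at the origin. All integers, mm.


translate([780, 817, 0]) cylinder(h = 25, r = 376);


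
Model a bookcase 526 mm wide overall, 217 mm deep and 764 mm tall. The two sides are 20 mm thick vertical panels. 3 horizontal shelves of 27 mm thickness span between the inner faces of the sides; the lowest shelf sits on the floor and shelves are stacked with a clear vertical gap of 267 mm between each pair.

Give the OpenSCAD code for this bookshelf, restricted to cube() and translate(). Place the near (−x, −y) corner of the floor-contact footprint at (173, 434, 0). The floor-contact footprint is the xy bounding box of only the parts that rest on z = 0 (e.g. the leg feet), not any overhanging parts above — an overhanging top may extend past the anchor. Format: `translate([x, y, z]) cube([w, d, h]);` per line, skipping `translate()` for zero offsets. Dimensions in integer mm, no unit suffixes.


translate([173, 434, 0]) cube([20, 217, 764]);
translate([679, 434, 0]) cube([20, 217, 764]);
translate([193, 434, 0]) cube([486, 217, 27]);
translate([193, 434, 294]) cube([486, 217, 27]);
translate([193, 434, 588]) cube([486, 217, 27]);


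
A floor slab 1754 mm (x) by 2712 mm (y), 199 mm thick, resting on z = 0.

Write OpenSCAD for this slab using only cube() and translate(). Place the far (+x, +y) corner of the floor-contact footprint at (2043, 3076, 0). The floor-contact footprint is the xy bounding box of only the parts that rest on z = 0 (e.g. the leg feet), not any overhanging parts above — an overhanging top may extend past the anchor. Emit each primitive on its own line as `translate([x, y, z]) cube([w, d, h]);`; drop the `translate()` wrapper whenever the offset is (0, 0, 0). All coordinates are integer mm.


translate([289, 364, 0]) cube([1754, 2712, 199]);


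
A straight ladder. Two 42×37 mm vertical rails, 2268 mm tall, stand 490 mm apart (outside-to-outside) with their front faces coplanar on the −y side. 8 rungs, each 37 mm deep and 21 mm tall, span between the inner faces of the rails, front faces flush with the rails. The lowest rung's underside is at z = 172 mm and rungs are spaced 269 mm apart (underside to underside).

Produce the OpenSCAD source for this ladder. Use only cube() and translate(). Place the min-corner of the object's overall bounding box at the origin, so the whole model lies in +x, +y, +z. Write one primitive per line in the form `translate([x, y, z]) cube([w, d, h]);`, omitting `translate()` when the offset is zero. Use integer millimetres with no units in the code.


cube([42, 37, 2268]);
translate([448, 0, 0]) cube([42, 37, 2268]);
translate([42, 0, 172]) cube([406, 37, 21]);
translate([42, 0, 441]) cube([406, 37, 21]);
translate([42, 0, 710]) cube([406, 37, 21]);
translate([42, 0, 979]) cube([406, 37, 21]);
translate([42, 0, 1248]) cube([406, 37, 21]);
translate([42, 0, 1517]) cube([406, 37, 21]);
translate([42, 0, 1786]) cube([406, 37, 21]);
translate([42, 0, 2055]) cube([406, 37, 21]);


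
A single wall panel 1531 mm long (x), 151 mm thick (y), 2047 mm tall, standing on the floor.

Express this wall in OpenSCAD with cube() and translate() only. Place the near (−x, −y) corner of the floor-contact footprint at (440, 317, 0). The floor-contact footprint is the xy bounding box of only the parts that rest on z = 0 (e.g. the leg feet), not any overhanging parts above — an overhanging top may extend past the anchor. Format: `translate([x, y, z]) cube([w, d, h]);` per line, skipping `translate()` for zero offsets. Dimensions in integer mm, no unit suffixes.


translate([440, 317, 0]) cube([1531, 151, 2047]);


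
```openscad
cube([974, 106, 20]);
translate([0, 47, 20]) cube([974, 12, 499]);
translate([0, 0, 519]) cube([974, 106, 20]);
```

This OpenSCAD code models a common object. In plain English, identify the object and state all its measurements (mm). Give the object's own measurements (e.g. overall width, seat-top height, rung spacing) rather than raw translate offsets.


An I-beam lying along x, 974 mm long. Overall section height 539 mm. Two flanges 106 mm wide (y) and 20 mm thick, one on the floor and one at the top; a web 12 mm thick runs between them, centred on the flange width.


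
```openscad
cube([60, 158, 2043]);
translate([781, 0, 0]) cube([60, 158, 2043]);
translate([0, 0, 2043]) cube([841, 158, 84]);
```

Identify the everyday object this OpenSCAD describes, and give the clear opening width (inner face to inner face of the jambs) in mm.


A door frame. The clear opening width is 721 mm.

Two 2043 mm tall posts with a header on top — a door frame. The left jamb is 60 mm wide at x = 0; the right jamb starts at x = 781. The clear opening is 781 − 60 = 721 mm.


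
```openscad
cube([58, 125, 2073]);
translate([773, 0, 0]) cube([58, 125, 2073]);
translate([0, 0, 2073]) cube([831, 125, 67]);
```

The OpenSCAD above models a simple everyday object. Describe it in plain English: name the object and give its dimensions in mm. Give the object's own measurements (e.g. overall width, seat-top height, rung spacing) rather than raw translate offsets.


A door frame. The clear opening is 715 mm wide and 2073 mm high. Two 58 mm wide jambs, 125 mm deep, stand either side of the opening from the floor to the top of the opening. A 67 mm thick head sits across the top of both jambs, spanning the full outside width of the frame.


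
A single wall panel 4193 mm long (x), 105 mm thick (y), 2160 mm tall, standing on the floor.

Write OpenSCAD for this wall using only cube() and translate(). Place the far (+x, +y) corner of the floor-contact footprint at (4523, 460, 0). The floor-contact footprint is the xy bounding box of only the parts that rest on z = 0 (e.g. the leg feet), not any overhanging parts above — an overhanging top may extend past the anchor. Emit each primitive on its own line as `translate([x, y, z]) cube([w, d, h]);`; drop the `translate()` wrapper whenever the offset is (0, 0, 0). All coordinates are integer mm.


translate([330, 355, 0]) cube([4193, 105, 2160]);


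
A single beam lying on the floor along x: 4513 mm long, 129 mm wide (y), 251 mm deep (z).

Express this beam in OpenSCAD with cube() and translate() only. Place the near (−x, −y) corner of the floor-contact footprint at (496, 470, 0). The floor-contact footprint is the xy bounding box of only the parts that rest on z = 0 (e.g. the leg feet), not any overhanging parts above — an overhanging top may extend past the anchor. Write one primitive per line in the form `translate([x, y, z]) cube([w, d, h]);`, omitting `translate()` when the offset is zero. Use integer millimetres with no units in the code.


translate([496, 470, 0]) cube([4513, 129, 251]);


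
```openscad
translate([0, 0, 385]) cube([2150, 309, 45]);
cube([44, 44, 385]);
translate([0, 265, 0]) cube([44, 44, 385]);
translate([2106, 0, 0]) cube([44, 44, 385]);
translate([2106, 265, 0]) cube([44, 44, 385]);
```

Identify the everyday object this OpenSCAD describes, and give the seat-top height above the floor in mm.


A bench. The seat-top height is 430 mm.

A long slab on four corner posts — a bench. The slab sits at z = 385 with thickness 45, so the top is 385 + 45 = 430 mm.


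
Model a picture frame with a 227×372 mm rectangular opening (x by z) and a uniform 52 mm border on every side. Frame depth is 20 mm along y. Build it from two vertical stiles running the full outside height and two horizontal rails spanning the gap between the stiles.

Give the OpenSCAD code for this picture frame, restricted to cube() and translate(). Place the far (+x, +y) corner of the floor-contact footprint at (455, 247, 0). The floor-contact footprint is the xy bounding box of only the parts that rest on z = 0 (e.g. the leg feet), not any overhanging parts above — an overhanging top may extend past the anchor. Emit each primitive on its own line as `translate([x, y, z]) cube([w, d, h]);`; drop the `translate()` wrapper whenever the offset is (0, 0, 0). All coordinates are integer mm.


translate([124, 227, 0]) cube([52, 20, 476]);
translate([403, 227, 0]) cube([52, 20, 476]);
translate([176, 227, 0]) cube([227, 20, 52]);
translate([176, 227, 424]) cube([227, 20, 52]);


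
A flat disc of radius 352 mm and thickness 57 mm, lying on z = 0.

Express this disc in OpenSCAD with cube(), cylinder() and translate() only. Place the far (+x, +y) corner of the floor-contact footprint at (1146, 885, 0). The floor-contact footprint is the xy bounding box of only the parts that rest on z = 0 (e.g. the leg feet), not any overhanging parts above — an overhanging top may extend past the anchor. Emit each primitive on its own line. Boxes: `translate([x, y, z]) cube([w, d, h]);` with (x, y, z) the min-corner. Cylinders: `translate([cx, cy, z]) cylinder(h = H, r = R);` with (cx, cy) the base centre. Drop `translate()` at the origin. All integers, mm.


translate([794, 533, 0]) cylinder(h = 57, r = 352);


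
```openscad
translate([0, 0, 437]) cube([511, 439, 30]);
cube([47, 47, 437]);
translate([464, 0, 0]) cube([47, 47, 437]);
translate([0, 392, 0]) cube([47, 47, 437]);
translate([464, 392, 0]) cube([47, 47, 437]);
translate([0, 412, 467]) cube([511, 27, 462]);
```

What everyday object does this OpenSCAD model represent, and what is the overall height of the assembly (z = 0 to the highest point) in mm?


A chair. The overall height is 929 mm.

A slab on four corner posts with a tall panel at the back — a chair. The seat slab sits at z = 437 with thickness 30, and the 462 mm backrest starts at the seat top, so the overall height is 437 + 30 + 462 = 929 mm.


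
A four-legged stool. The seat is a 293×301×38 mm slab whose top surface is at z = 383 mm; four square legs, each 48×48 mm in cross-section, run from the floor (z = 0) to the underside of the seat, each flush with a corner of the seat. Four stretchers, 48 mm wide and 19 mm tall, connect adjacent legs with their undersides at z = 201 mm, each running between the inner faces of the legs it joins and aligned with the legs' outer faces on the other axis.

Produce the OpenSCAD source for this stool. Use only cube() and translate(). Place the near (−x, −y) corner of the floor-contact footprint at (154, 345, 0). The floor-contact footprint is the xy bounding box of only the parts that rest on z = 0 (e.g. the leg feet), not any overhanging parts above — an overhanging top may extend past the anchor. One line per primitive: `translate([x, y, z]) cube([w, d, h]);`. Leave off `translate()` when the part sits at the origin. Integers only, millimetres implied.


// leg_h = 383 - 38 = 345
// stretcher span = 293 - 2*48 = 197
translate([154, 345, 345]) cube([293, 301, 38]);
translate([154, 345, 0]) cube([48, 48, 345]);
translate([399, 345, 0]) cube([48, 48, 345]);
translate([154, 598, 0]) cube([48, 48, 345]);
translate([399, 598, 0]) cube([48, 48, 345]);
translate([202, 345, 201]) cube([197, 48, 19]);
translate([202, 598, 201]) cube([197, 48, 19]);
translate([154, 393, 201]) cube([48, 205, 19]);
translate([399, 393, 201]) cube([48, 205, 19]);


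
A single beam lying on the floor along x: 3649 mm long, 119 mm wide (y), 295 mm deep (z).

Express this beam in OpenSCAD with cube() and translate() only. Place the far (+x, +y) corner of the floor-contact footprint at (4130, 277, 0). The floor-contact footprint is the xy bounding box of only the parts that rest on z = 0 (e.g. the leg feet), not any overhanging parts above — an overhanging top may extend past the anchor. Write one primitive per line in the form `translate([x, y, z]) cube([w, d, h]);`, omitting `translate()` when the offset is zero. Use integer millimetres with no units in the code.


translate([481, 158, 0]) cube([3649, 119, 295]);


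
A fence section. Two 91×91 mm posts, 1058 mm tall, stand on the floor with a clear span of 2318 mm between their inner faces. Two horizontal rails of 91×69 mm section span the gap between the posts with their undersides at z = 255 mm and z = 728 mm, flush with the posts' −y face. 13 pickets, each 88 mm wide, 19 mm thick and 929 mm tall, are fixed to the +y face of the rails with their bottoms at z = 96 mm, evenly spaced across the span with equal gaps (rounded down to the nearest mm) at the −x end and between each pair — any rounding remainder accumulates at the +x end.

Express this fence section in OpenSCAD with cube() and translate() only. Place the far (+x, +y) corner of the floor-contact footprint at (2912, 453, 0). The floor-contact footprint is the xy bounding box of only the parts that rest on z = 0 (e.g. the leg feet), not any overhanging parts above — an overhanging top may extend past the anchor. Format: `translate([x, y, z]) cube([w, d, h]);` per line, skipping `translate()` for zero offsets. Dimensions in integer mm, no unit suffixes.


translate([412, 362, 0]) cube([91, 91, 1058]);
translate([2821, 362, 0]) cube([91, 91, 1058]);
translate([503, 362, 255]) cube([2318, 91, 69]);
translate([503, 362, 728]) cube([2318, 91, 69]);
translate([586, 453, 96]) cube([88, 19, 929]);
translate([757, 453, 96]) cube([88, 19, 929]);
translate([928, 453, 96]) cube([88, 19, 929]);
translate([1099, 453, 96]) cube([88, 19, 929]);
translate([1270, 453, 96]) cube([88, 19, 929]);
translate([1441, 453, 96]) cube([88, 19, 929]);
translate([1612, 453, 96]) cube([88, 19, 929]);
translate([1783, 453, 96]) cube([88, 19, 929]);
translate([1954, 453, 96]) cube([88, 19, 929]);
translate([2125, 453, 96]) cube([88, 19, 929]);
translate([2296, 453, 96]) cube([88, 19, 929]);
translate([2467, 453, 96]) cube([88, 19, 929]);
translate([2638, 453, 96]) cube([88, 19, 929]);


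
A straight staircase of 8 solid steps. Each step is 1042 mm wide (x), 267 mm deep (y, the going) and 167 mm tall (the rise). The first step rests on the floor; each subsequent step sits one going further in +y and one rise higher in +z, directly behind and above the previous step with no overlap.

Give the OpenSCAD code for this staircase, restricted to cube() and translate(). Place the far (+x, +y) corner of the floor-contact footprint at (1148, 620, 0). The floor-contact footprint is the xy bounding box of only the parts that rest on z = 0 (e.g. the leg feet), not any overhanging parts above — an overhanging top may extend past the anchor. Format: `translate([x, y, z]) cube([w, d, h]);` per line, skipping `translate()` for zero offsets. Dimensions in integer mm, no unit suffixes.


translate([106, 353, 0]) cube([1042, 267, 167]);
translate([106, 620, 167]) cube([1042, 267, 167]);
translate([106, 887, 334]) cube([1042, 267, 167]);
translate([106, 1154, 501]) cube([1042, 267, 167]);
translate([106, 1421, 668]) cube([1042, 267, 167]);
translate([106, 1688, 835]) cube([1042, 267, 167]);
translate([106, 1955, 1002]) cube([1042, 267, 167]);
translate([106, 2222, 1169]) cube([1042, 267, 167]);


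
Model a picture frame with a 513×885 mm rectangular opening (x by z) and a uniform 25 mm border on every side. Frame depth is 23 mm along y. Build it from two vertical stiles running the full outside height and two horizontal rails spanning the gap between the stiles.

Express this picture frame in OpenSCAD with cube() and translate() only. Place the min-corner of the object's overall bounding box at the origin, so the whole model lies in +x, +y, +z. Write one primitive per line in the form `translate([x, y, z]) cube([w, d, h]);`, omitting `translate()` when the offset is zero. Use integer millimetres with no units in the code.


cube([25, 23, 935]);
translate([538, 0, 0]) cube([25, 23, 935]);
translate([25, 0, 0]) cube([513, 23, 25]);
translate([25, 0, 910]) cube([513, 23, 25]);


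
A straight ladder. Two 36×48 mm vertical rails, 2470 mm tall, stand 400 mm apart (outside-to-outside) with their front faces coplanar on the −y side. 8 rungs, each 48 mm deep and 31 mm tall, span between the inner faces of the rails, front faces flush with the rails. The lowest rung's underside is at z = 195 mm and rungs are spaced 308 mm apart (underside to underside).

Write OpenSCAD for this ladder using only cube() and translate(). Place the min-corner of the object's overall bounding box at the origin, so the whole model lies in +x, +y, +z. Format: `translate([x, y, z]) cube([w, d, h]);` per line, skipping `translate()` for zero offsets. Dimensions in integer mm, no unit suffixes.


// rung span = 400 - 2*36 = 328
// rung[k] z = 195 + k*308
cube([36, 48, 2470]);
translate([364, 0, 0]) cube([36, 48, 2470]);
translate([36, 0, 195]) cube([328, 48, 31]);
translate([36, 0, 503]) cube([328, 48, 31]);
translate([36, 0, 811]) cube([328, 48, 31]);
translate([36, 0, 1119]) cube([328, 48, 31]);
translate([36, 0, 1427]) cube([328, 48, 31]);
translate([36, 0, 1735]) cube([328, 48, 31]);
translate([36, 0, 2043]) cube([328, 48, 31]);
translate([36, 0, 2351]) cube([328, 48, 31]);


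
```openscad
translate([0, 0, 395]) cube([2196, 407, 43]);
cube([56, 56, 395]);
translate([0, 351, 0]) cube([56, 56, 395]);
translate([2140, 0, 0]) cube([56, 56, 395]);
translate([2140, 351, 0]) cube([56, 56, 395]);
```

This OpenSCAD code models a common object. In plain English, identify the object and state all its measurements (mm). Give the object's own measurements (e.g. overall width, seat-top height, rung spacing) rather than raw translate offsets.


A long wooden bench with a 2196 mm (x) × 407 mm (y) seat, 43 mm thick, its top surface 438 mm above the floor. Four 56 mm square legs at the seat corners, flush with the edges, run from z = 0 to the seat underside.


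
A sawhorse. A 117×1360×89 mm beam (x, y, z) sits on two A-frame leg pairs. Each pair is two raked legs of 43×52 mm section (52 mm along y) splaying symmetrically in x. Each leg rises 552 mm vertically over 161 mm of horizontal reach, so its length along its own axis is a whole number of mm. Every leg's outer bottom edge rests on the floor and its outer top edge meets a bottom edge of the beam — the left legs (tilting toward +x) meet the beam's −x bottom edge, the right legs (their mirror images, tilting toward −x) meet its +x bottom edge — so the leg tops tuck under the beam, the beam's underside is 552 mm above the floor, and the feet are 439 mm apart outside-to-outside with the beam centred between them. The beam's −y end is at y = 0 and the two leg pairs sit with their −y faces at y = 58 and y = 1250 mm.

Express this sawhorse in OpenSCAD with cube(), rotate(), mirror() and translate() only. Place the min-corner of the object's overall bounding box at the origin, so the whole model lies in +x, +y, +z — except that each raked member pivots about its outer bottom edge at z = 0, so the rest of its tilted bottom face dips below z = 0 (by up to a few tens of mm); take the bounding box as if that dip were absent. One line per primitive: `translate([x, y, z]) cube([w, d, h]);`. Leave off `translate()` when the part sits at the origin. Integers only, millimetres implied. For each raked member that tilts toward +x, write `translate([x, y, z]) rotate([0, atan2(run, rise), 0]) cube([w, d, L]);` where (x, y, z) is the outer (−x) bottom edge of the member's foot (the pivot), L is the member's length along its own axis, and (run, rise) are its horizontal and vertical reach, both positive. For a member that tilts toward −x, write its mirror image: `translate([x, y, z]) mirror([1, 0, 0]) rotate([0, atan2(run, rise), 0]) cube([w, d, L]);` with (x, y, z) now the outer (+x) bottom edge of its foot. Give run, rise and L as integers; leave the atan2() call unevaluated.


translate([161, 0, 552]) cube([117, 1360, 89]);
translate([0, 58, 0]) rotate([0, atan2(161, 552), 0]) cube([43, 52, 575]);
translate([439, 58, 0]) mirror([1, 0, 0]) rotate([0, atan2(161, 552), 0]) cube([43, 52, 575]);
translate([0, 1250, 0]) rotate([0, atan2(161, 552), 0]) cube([43, 52, 575]);
translate([439, 1250, 0]) mirror([1, 0, 0]) rotate([0, atan2(161, 552), 0]) cube([43, 52, 575]);
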